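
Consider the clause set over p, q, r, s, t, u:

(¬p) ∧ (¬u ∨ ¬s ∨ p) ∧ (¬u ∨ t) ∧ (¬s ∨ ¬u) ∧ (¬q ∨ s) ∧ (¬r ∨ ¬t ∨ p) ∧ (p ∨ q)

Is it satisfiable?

Yes, satisfiable

From the singleton clause (¬p), p = False.
From the singleton clause (q), q = True.
From the singleton clause (s), s = True.
From the singleton clause (¬u), u = False.
Case r = False:
No clause remains; t is free.
A satisfying assignment: p: False,  q: True,  r: False,  s: True,  t: True,  u: False.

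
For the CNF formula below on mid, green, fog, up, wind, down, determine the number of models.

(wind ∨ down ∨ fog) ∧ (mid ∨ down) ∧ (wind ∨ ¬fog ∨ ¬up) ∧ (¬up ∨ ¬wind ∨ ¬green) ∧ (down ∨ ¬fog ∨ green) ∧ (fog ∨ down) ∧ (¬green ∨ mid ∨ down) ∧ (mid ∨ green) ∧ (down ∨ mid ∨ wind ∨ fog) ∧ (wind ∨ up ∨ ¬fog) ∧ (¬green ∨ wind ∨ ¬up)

13

There are 2^6 = 64 truth assignments over (mid, green, fog, up, wind, down).
Split on down. With down = True, the clauses containing down are satisfied and ¬down drops from the rest; 12 of the 2^5 = 32 assignments to the other variables satisfy what remains.
With down = False, by the same count on the reduced clause set, 1 assignment works.
Total: 12 + 1 = 13.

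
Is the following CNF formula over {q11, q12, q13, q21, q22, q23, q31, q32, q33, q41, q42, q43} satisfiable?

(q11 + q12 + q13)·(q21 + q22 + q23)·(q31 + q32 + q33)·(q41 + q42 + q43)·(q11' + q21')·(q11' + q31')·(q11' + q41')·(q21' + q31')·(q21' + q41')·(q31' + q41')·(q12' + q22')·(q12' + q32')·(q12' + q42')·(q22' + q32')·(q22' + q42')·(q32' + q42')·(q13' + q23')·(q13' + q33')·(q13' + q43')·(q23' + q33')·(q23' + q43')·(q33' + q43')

Unsatisfiable

Suppose q11 = 0.
Suppose q12 = 1.
The clause (q22') is unit, so q22 = 0.
The clause (q32') is unit, so q32 = 0.
The clause (q42') is unit, so q42 = 0.
Suppose q21 = 1.
The clause (q31') is unit, so q31 = 0.
The clause (q33) is unit, so q33 = 1.
The clause (q41') is unit, so q41 = 0.
The clause (q43) is unit, so q43 = 1.
Now (q43') is unsatisfied and unit — conflict.
Backtrack on q21: now try q21 = 0.
The clause (q23) is unit, so q23 = 1.
The clause (q13') is unit, so q13 = 0.
The clause (q33') is unit, so q33 = 0.
The clause (q31) is unit, so q31 = 1.
The clause (q41') is unit, so q41 = 0.
The clause (q43) is unit, so q43 = 1.
Now (q43') is unsatisfied and unit — conflict.
Either choice for q21 ends in contradiction.
Backtrack on q12: now try q12 = 0.
The clause (q13) is unit, so q13 = 1.
The clause (q23') is unit, so q23 = 0.
The clause (q33') is unit, so q33 = 0.
The clause (q43') is unit, so q43 = 0.
Suppose q21 = 1.
The clause (q31') is unit, so q31 = 0.
The clause (q32) is unit, so q32 = 1.
The clause (q41') is unit, so q41 = 0.
The clause (q42) is unit, so q42 = 1.
Now (q42') is unsatisfied and unit — conflict.
Backtrack on q21: now try q21 = 0.
The clause (q22) is unit, so q22 = 1.
The clause (q32') is unit, so q32 = 0.
The clause (q31) is unit, so q31 = 1.
The clause (q41') is unit, so q41 = 0.
The clause (q42) is unit, so q42 = 1.
Now (q42') is unsatisfied and unit — conflict.
Either choice for q21 ends in contradiction.
Either choice for q12 ends in contradiction.
Backtrack on q11: now try q11 = 1.
The clause (q21') is unit, so q21 = 0.
The clause (q31') is unit, so q31 = 0.
The clause (q41') is unit, so q41 = 0.
Suppose q22 = 1.
The clause (q12') is unit, so q12 = 0.
The clause (q32') is unit, so q32 = 0.
The clause (q33) is unit, so q33 = 1.
The clause (q42') is unit, so q42 = 0.
The clause (q43) is unit, so q43 = 1.
Now (q43') is unsatisfied and unit — conflict.
Backtrack on q22: now try q22 = 0.
The clause (q23) is unit, so q23 = 1.
The clause (q13') is unit, so q13 = 0.
The clause (q33') is unit, so q33 = 0.
The clause (q32) is unit, so q32 = 1.
The clause (q12') is unit, so q12 = 0.
The clause (q42') is unit, so q42 = 0.
The clause (q43) is unit, so q43 = 1.
Now (q43') is unsatisfied and unit — conflict.
Either choice for q22 ends in contradiction.
Either choice for q11 ends in contradiction.
No assignment satisfies every clause.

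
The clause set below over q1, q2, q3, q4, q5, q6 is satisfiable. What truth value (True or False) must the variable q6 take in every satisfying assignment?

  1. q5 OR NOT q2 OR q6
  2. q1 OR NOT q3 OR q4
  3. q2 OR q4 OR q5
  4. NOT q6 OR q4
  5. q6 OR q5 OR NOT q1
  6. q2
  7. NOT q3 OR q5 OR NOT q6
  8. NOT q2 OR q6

True

Suppose q6 = false.
(q2) alone gives q2 = true.
That conflicts with the unit clause (NOT q2).
So every satisfying assignment has q6 = True.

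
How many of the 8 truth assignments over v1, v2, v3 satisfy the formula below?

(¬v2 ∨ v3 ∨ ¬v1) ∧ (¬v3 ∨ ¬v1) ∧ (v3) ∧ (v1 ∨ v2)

There are 2^3 = 8 truth assignments over (v1, v2, v3).
Check each against the 4 clauses (columns in the order v1, v2, v3):
  F F F  ✗ fails (v3)
  F F T  ✗ fails (v1 ∨ v2)
  F T F  ✗ fails (v3)
  F T T  ✓ satisfies all
  T F F  ✗ fails (v3)
  T F T  ✗ fails (¬v3 ∨ ¬v1)
  T T F  ✗ fails (¬v2 ∨ v3 ∨ ¬v1)
  T T T  ✗ fails (¬v3 ∨ ¬v1)
1 of the 8 rows is a model.

1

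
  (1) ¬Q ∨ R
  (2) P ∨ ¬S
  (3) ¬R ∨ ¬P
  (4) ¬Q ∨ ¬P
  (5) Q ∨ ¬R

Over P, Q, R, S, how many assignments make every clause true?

4

There are 2^4 = 16 truth assignments over (P, Q, R, S).
Check each against the 5 clauses (columns in the order P, Q, R, S):
  F F F F  ✓ satisfies all
  F F F T  ✗ fails (P ∨ ¬S)
  F F T F  ✗ fails (Q ∨ ¬R)
  F F T T  ✗ fails (P ∨ ¬S)
  F T F F  ✗ fails (¬Q ∨ R)
  F T F T  ✗ fails (¬Q ∨ R)
  F T T F  ✓ satisfies all
  F T T T  ✗ fails (P ∨ ¬S)
  T F F F  ✓ satisfies all
  T F F T  ✓ satisfies all
  T F T F  ✗ fails (¬R ∨ ¬P)
  T F T T  ✗ fails (¬R ∨ ¬P)
  T T F F  ✗ fails (¬Q ∨ R)
  T T F T  ✗ fails (¬Q ∨ R)
  T T T F  ✗ fails (¬R ∨ ¬P)
  T T T T  ✗ fails (¬R ∨ ¬P)
4 of the 16 rows are models.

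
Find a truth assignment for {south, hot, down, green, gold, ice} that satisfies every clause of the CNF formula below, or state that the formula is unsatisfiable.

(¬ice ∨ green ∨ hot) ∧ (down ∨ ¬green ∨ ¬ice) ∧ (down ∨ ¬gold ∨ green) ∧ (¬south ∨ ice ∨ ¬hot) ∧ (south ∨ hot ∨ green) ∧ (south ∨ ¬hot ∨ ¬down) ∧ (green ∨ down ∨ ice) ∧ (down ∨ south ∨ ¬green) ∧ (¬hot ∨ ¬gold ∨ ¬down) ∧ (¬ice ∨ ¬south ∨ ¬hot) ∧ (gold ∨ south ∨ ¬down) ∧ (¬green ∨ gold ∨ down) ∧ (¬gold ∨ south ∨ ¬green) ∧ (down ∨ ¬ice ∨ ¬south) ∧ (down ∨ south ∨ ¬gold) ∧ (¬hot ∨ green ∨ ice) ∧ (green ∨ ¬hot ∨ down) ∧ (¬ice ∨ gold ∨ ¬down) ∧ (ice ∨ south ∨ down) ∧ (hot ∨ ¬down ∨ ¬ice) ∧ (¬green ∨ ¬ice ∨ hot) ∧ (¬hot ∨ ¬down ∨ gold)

Try ice = False.
Try south = True.
Unit clause (¬hot) forces hot = False.
Try green = True.
Try gold = False.
Unit clause (down) forces down = True.
Every clause now holds.

south: True,  hot: False,  down: True,  green: True,  gold: False,  ice: False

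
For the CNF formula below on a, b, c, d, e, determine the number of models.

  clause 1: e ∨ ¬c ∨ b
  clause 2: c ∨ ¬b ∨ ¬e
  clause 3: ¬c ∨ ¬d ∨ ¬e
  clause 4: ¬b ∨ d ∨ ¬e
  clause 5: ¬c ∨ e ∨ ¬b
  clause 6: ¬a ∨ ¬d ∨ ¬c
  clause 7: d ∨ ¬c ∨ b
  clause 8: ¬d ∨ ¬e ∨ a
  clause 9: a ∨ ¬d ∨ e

There are 2^5 = 32 truth assignments over (a, b, c, d, e).
Split on a. With a = True, the clauses containing a are satisfied and ¬a drops from the rest; 6 of the 2^4 = 16 assignments to the other variables satisfy what remains.
With a = False, by the same count on the reduced clause set, 3 assignments work.
(One model: a=F, b=F, c=F, d=F, e=F.)
Total: 6 + 3 = 9.

9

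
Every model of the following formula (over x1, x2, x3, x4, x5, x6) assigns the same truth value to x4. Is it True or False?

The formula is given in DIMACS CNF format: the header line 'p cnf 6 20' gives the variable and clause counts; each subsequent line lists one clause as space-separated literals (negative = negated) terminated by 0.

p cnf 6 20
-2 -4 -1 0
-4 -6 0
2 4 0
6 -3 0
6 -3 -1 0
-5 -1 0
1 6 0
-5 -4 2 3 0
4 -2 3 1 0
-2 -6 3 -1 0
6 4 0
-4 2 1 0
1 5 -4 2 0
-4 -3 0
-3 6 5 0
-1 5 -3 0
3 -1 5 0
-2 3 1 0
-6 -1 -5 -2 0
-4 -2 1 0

False

Suppose x4 = True.
(¬x6) alone gives x6 = False.
(¬x3) alone gives x3 = False.
(x1) alone gives x1 = True.
(¬x2) alone gives x2 = False.
(¬x5) alone gives x5 = False.
Now (x5) is unsatisfied and unit — conflict.
So every satisfying assignment has x4 = False.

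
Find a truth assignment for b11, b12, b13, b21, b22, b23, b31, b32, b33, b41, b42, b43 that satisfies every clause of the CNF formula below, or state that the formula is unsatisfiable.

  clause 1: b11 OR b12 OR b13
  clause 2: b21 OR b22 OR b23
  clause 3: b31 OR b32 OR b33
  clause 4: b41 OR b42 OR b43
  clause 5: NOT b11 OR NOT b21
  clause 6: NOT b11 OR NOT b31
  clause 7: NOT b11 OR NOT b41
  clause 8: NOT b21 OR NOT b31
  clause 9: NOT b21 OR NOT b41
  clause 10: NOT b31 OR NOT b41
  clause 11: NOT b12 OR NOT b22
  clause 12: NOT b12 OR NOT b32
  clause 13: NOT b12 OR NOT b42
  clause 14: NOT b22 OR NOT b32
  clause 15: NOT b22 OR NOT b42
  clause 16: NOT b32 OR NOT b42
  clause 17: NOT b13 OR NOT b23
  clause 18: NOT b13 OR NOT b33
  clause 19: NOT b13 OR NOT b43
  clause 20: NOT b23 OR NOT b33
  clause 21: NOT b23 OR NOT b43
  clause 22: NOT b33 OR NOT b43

Branch on b11: set b11 = false.
Branch on b12: set b12 = true.
(NOT b22) alone gives b22 = false.
(NOT b32) alone gives b32 = false.
(NOT b42) alone gives b42 = false.
Branch on b21: set b21 = true.
(NOT b31) alone gives b31 = false.
(b33) alone gives b33 = true.
(NOT b41) alone gives b41 = false.
(b43) alone gives b43 = true.
Now (NOT b43) is unsatisfied and unit — conflict.
That branch fails; take b21 = false instead.
(b23) alone gives b23 = true.
(NOT b13) alone gives b13 = false.
(NOT b33) alone gives b33 = false.
(b31) alone gives b31 = true.
(NOT b41) alone gives b41 = false.
(b43) alone gives b43 = true.
Now (NOT b43) is unsatisfied and unit — conflict.
Either choice for b21 ends in contradiction.
That branch fails; take b12 = false instead.
(b13) alone gives b13 = true.
(NOT b23) alone gives b23 = false.
(NOT b33) alone gives b33 = false.
(NOT b43) alone gives b43 = false.
Branch on b21: set b21 = true.
(NOT b31) alone gives b31 = false.
(b32) alone gives b32 = true.
(NOT b41) alone gives b41 = false.
(b42) alone gives b42 = true.
Now (NOT b42) is unsatisfied and unit — conflict.
That branch fails; take b21 = false instead.
(b22) alone gives b22 = true.
(NOT b32) alone gives b32 = false.
(b31) alone gives b31 = true.
(NOT b41) alone gives b41 = false.
(b42) alone gives b42 = true.
Now (NOT b42) is unsatisfied and unit — conflict.
Either choice for b21 ends in contradiction.
Either choice for b12 ends in contradiction.
That branch fails; take b11 = true instead.
(NOT b21) alone gives b21 = false.
(NOT b31) alone gives b31 = false.
(NOT b41) alone gives b41 = false.
Branch on b22: set b22 = true.
(NOT b12) alone gives b12 = false.
(NOT b32) alone gives b32 = false.
(b33) alone gives b33 = true.
(NOT b42) alone gives b42 = false.
(b43) alone gives b43 = true.
Now (NOT b43) is unsatisfied and unit — conflict.
That branch fails; take b22 = false instead.
(b23) alone gives b23 = true.
(NOT b13) alone gives b13 = false.
(NOT b33) alone gives b33 = false.
(b32) alone gives b32 = true.
(NOT b12) alone gives b12 = false.
(NOT b42) alone gives b42 = false.
(b43) alone gives b43 = true.
Now (NOT b43) is unsatisfied and unit — conflict.
Either choice for b22 ends in contradiction.
Either choice for b11 ends in contradiction.

UNSATISFIABLE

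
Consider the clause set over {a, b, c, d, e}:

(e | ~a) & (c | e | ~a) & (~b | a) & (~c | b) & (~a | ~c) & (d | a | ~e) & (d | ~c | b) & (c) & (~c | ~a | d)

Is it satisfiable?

From the singleton clause (c), c = 1.
From the singleton clause (b), b = 1.
From the singleton clause (a), a = 1.
Now (~a) is unsatisfied and unit — conflict.
No assignment satisfies every clause.

Unsatisfiable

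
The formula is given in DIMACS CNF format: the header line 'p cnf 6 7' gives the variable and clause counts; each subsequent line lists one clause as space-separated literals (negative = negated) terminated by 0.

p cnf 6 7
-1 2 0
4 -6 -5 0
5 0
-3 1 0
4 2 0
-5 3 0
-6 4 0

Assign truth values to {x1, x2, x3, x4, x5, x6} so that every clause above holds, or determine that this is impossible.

From the singleton clause (x5), x5 = True.
From the singleton clause (x3), x3 = True.
From the singleton clause (x1), x1 = True.
From the singleton clause (x2), x2 = True.
Case x4 = True:
All clauses hold; x6 can take either value.

x1: True,  x2: True,  x3: True,  x4: True,  x5: True,  x6: False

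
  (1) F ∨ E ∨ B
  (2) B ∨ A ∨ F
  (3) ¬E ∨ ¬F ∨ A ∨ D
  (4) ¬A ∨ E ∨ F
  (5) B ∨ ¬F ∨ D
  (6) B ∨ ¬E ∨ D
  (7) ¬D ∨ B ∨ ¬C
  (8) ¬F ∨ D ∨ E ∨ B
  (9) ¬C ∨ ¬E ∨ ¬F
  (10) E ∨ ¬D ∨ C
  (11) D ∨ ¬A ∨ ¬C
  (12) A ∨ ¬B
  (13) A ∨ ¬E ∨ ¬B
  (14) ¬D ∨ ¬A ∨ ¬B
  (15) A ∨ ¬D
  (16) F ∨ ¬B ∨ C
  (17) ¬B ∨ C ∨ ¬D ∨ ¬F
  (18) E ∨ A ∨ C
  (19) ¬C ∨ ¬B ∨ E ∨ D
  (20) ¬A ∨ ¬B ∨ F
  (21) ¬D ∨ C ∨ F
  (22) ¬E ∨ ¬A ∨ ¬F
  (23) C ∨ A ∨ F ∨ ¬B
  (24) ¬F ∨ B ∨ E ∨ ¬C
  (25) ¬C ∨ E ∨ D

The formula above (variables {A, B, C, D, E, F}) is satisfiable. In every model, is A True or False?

Suppose A = False.
From the singleton clause (¬B), B = False.
From the singleton clause (F), F = True.
From the singleton clause (D), D = True.
Now (¬D) is unsatisfied and unit — conflict.
So every satisfying assignment has A = True.

True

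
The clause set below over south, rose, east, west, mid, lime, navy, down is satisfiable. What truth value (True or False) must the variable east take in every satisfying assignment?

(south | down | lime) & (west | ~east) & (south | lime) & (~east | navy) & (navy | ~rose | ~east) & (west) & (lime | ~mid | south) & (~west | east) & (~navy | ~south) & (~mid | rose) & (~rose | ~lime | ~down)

Suppose east = 0.
The clause (west) is unit, so west = 1.
That conflicts with the unit clause (~west).
So every satisfying assignment has east = True.

True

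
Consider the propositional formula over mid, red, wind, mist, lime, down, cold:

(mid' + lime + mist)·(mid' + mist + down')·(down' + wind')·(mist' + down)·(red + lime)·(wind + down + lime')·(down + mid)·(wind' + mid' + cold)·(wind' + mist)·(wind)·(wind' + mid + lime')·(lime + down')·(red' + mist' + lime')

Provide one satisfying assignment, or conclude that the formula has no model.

(wind) alone gives wind = 1.
(down') alone gives down = 0.
(mist') alone gives mist = 0.
But (mist) is also a unit clause — contradiction.

UNSATISFIABLE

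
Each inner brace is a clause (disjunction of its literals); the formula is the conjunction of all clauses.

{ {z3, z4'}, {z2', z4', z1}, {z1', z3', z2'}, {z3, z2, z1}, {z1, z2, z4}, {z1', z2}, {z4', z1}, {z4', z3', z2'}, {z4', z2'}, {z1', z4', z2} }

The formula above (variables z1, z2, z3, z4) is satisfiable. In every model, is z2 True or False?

True

Suppose z2 = 0.
Unit clause (z1') forces z1 = 0.
Unit clause (z3) forces z3 = 1.
Unit clause (z4) forces z4 = 1.
Now (z4') is unsatisfied and unit — conflict.
So every satisfying assignment has z2 = True.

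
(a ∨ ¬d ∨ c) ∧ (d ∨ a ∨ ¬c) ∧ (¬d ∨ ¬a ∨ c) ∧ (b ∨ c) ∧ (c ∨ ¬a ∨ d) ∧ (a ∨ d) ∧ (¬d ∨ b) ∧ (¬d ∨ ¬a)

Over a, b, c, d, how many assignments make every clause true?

3

There are 2^4 = 16 truth assignments over (a, b, c, d).
Check each against the 8 clauses (columns in the order a, b, c, d):
  F F F F  ✗ fails (b ∨ c)
  F F F T  ✗ fails (a ∨ ¬d ∨ c)
  F F T F  ✗ fails (d ∨ a ∨ ¬c)
  F F T T  ✗ fails (¬d ∨ b)
  F T F F  ✗ fails (a ∨ d)
  F T F T  ✗ fails (a ∨ ¬d ∨ c)
  F T T F  ✗ fails (d ∨ a ∨ ¬c)
  F T T T  ✓ satisfies all
  T F F F  ✗ fails (b ∨ c)
  T F F T  ✗ fails (¬d ∨ ¬a ∨ c)
  T F T F  ✓ satisfies all
  T F T T  ✗ fails (¬d ∨ b)
  T T F F  ✗ fails (c ∨ ¬a ∨ d)
  T T F T  ✗ fails (¬d ∨ ¬a ∨ c)
  T T T F  ✓ satisfies all
  T T T T  ✗ fails (¬d ∨ ¬a)
3 of the 16 rows are models.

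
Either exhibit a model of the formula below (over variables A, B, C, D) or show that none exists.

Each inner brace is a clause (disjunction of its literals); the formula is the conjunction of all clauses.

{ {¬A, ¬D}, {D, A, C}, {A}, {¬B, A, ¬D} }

The clause (A) is unit, so A = True.
The clause (¬D) is unit, so D = False.
Every clause is now satisfied; B, C are unconstrained.

A: True; B: True; C: False; D: False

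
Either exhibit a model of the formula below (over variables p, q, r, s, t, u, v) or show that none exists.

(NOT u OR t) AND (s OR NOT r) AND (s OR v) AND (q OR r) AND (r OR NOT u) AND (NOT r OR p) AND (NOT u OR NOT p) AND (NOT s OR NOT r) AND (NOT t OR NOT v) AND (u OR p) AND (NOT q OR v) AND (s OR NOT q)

p ↦ true; q ↦ true; r ↦ false; s ↦ true; t ↦ false; u ↦ false; v ↦ true

Case u = false:
The clause (p) is unit, so p = true.
Case s = true:
The clause (NOT r) is unit, so r = false.
The clause (q) is unit, so q = true.
The clause (v) is unit, so v = true.
The clause (NOT t) is unit, so t = false.
Every clause now holds.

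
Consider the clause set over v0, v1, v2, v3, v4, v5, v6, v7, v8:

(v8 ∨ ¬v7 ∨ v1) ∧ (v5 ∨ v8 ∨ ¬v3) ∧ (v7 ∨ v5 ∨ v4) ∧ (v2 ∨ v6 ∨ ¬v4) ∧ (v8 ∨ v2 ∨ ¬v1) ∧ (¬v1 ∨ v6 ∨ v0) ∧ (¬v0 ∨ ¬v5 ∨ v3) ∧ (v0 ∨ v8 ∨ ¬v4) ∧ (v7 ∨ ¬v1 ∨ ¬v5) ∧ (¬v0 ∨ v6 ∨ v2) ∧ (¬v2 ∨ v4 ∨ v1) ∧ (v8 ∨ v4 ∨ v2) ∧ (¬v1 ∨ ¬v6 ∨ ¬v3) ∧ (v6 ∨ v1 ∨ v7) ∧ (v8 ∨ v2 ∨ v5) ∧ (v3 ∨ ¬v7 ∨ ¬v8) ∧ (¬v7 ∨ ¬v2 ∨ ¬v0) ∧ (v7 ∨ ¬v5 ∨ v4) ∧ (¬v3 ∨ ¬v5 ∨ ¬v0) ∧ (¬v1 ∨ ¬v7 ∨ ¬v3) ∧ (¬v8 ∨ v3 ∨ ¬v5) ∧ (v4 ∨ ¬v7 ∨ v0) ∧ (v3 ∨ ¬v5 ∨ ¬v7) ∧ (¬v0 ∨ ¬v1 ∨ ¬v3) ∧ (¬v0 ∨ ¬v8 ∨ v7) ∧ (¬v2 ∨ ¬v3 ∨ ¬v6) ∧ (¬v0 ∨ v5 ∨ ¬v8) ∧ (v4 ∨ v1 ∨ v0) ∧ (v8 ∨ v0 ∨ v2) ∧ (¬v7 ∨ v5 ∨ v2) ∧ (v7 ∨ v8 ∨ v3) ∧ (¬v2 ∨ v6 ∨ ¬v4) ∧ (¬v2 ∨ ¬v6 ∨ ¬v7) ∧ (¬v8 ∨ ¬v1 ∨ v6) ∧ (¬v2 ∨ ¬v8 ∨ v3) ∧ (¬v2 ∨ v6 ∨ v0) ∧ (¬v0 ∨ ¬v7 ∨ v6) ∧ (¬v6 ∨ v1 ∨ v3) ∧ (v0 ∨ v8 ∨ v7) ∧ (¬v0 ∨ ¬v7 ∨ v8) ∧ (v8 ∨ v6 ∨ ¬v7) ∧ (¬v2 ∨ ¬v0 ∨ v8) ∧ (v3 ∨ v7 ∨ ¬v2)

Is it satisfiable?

Yes

Suppose v8 = True.
Suppose v3 = True.
Suppose v1 = False.
Suppose v2 = False.
Suppose v6 = True.
Suppose v5 = False.
The clause (¬v0) is unit, so v0 = False.
The clause (v4) is unit, so v4 = True.
The clause (¬v7) is unit, so v7 = False.
All clauses are satisfied.
A satisfying assignment: v0=False, v1=False, v2=False, v3=True, v4=True, v5=False, v6=True, v7=False, v8=True.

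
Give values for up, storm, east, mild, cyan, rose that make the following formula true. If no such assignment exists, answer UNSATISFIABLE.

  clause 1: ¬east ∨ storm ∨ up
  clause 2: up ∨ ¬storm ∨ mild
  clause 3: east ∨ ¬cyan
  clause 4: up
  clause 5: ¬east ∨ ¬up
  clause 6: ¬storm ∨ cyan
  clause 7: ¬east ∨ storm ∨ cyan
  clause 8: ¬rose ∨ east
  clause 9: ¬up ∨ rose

UNSATISFIABLE

Unit clause (up) forces up = True.
Unit clause (¬east) forces east = False.
Unit clause (¬cyan) forces cyan = False.
Unit clause (¬storm) forces storm = False.
Unit clause (¬rose) forces rose = False.
That conflicts with the unit clause (rose).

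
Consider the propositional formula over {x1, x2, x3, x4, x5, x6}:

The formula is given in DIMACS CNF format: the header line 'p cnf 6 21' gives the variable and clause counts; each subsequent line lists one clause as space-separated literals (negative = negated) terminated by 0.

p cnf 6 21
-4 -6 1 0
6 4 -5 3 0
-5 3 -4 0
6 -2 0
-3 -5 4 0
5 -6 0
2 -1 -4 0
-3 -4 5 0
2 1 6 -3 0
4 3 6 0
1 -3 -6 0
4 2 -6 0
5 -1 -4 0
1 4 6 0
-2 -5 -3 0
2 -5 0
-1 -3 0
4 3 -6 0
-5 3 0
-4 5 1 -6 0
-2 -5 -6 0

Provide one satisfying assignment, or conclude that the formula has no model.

Case x6 = False:
Unit clause (¬x2) forces x2 = False.
Unit clause (¬x5) forces x5 = False.
Case x1 = False:
Unit clause (¬x3) forces x3 = False.
Unit clause (x4) forces x4 = True.
Every clause now holds.

x1=False, x2=False, x3=False, x4=True, x5=False, x6=False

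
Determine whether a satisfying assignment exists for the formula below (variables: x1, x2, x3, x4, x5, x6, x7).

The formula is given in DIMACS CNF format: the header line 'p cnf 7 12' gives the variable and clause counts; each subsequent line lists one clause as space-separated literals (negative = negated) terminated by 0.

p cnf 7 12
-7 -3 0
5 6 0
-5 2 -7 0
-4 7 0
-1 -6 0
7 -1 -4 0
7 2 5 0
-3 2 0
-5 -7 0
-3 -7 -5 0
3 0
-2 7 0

No, unsatisfiable

The clause (x3) is unit, so x3 = True.
The clause (¬x7) is unit, so x7 = False.
The clause (¬x4) is unit, so x4 = False.
The clause (x2) is unit, so x2 = True.
But (¬x2) is also a unit clause — contradiction.
No assignment satisfies every clause.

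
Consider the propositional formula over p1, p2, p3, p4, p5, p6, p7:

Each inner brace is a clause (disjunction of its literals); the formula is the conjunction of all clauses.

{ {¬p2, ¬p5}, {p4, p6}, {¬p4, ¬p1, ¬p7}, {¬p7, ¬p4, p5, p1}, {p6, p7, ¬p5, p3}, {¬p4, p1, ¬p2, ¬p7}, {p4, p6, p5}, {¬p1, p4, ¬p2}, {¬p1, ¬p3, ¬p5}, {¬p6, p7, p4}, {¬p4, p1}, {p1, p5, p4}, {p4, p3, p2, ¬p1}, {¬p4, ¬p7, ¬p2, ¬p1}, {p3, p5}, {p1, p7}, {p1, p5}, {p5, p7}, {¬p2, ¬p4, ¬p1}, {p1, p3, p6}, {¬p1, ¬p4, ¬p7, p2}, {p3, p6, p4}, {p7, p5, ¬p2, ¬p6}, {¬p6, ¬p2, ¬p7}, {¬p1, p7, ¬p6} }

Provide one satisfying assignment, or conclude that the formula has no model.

Case p2 = False:
Case p4 = False:
Unit clause (p6) forces p6 = True.
Unit clause (p7) forces p7 = True.
Case p1 = False:
Unit clause (p5) forces p5 = True.
All clauses hold; p3 can take either value.

p1=False,  p2=False,  p3=True,  p4=False,  p5=True,  p6=True,  p7=True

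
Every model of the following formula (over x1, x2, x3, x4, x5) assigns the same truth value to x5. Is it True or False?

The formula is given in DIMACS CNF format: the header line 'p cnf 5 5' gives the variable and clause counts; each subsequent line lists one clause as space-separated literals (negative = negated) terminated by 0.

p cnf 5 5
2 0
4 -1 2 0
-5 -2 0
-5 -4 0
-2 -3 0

False

Suppose x5 = True.
(x2) alone gives x2 = True.
But (¬x2) is also a unit clause — contradiction.
So every satisfying assignment has x5 = False.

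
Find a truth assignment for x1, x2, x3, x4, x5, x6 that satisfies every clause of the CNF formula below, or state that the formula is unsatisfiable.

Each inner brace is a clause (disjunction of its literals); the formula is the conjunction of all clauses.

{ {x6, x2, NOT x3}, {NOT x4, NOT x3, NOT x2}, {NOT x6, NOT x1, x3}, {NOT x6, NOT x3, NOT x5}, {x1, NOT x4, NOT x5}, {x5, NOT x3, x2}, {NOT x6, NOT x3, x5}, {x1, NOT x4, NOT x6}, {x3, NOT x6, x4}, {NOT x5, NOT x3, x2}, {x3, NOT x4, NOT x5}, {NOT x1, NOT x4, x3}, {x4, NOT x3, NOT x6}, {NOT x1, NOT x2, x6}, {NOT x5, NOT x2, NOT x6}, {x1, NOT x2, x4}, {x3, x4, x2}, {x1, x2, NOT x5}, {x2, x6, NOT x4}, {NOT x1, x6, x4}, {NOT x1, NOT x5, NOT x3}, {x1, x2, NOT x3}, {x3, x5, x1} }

Branch on x6: set x6 = true.
Branch on x1: set x1 = false.
(NOT x4) alone gives x4 = false.
(x3) alone gives x3 = true.
Now (NOT x3) is unsatisfied and unit — conflict.
Backtrack on x1: now try x1 = true.
(x3) alone gives x3 = true.
(NOT x5) alone gives x5 = false.
Now (x5) is unsatisfied and unit — conflict.
Both values of x1 lead to a conflict.
Backtrack on x6: now try x6 = false.
Branch on x2: set x2 = true.
(NOT x1) alone gives x1 = false.
(x4) alone gives x4 = true.
(NOT x3) alone gives x3 = false.
(NOT x5) alone gives x5 = false.
Now (x5) is unsatisfied and unit — conflict.
Backtrack on x2: now try x2 = false.
(NOT x3) alone gives x3 = false.
(x4) alone gives x4 = true.
Now (NOT x4) is unsatisfied and unit — conflict.
Both values of x2 lead to a conflict.
Both values of x6 lead to a conflict.

UNSATISFIABLE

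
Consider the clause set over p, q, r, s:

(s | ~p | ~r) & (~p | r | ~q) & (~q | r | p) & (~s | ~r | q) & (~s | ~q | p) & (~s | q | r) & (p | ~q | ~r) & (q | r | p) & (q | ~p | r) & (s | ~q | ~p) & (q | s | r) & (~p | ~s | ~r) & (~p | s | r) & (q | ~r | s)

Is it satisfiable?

Unsatisfiable

Suppose s = 1.
Suppose r = 0.
Unit clause (q) forces q = 1.
Unit clause (~p) forces p = 0.
Now (p) is unsatisfied and unit — conflict.
Backtrack on r: now try r = 1.
Unit clause (q) forces q = 1.
Unit clause (p) forces p = 1.
Now (~p) is unsatisfied and unit — conflict.
Neither r = 1 nor r = 0 works.
Backtrack on s: now try s = 0.
Suppose p = 0.
Suppose q = 0.
Unit clause (r) forces r = 1.
Now (~r) is unsatisfied and unit — conflict.
Backtrack on q: now try q = 1.
Unit clause (r) forces r = 1.
Now (~r) is unsatisfied and unit — conflict.
Neither q = 1 nor q = 0 works.
Backtrack on p: now try p = 1.
Unit clause (~r) forces r = 0.
Now (r) is unsatisfied and unit — conflict.
Neither p = 1 nor p = 0 works.
Neither s = 1 nor s = 0 works.
No assignment satisfies every clause.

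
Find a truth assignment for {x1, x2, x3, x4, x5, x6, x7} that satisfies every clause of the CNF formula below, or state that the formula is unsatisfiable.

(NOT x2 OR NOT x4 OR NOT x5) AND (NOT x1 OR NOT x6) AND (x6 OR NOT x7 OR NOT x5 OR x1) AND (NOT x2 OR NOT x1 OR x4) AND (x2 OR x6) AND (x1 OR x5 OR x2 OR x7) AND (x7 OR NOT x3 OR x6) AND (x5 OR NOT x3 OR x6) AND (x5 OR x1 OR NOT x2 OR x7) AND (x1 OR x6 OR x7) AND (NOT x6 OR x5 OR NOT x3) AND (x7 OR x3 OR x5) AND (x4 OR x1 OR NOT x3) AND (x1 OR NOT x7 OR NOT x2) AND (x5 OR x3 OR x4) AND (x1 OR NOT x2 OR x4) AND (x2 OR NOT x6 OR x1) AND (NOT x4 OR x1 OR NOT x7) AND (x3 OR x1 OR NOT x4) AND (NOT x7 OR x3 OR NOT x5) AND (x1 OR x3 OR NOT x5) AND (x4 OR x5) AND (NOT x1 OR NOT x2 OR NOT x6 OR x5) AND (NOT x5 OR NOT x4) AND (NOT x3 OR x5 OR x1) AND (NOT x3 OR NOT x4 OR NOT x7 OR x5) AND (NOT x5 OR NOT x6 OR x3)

x1: true, x2: true, x3: false, x4: true, x5: false, x6: false, x7: true

Suppose x1 = true.
From the singleton clause (NOT x6), x6 = false.
From the singleton clause (x2), x2 = true.
From the singleton clause (x4), x4 = true.
From the singleton clause (NOT x5), x5 = false.
From the singleton clause (NOT x3), x3 = false.
From the singleton clause (x7), x7 = true.
All clauses are satisfied.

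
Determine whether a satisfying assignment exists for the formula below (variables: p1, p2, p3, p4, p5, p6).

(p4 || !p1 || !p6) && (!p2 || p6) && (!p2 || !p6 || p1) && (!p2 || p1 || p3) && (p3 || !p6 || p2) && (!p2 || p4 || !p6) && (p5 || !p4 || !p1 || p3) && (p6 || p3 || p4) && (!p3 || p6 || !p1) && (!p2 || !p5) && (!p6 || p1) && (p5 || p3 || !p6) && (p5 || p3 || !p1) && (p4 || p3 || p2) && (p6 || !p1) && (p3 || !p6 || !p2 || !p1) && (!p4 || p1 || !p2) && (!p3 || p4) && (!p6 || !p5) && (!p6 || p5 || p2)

Satisfiable

Suppose p2 = false.
Suppose p3 = false.
(!p6) alone gives p6 = false.
(p4) alone gives p4 = true.
(!p1) alone gives p1 = false.
No clause remains; p5 is free.
A satisfying assignment: p1=false, p2=false, p3=false, p4=true, p5=true, p6=false.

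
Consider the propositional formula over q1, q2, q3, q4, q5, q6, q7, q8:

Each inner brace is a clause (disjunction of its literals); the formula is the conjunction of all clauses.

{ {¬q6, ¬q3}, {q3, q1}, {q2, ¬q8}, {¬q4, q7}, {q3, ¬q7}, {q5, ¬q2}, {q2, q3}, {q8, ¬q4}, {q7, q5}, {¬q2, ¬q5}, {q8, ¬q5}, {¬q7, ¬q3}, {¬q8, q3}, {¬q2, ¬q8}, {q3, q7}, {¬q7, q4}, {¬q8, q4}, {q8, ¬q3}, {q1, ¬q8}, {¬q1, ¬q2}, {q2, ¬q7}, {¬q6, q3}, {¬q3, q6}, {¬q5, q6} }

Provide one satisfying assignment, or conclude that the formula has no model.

Branch on q6: set q6 = False.
The clause (¬q3) is unit, so q3 = False.
The clause (q1) is unit, so q1 = True.
The clause (¬q7) is unit, so q7 = False.
That conflicts with the unit clause (q7).
Undo q6 and try q6 = True.
The clause (¬q3) is unit, so q3 = False.
That conflicts with the unit clause (q3).
Neither q6 = True nor q6 = False works.

UNSATISFIABLE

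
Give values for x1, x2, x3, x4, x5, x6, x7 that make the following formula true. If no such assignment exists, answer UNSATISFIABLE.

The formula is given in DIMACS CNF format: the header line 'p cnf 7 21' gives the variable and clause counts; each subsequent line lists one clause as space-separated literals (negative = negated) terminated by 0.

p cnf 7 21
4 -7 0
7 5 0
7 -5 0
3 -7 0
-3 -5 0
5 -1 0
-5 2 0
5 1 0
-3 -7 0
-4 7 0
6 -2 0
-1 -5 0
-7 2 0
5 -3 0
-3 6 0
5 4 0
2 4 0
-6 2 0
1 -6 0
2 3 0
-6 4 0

Case x4 = True:
The clause (x7) is unit, so x7 = True.
The clause (x3) is unit, so x3 = True.
Now (¬x3) is unsatisfied and unit — conflict.
So x4 must be the other value — set x4 = False.
The clause (¬x7) is unit, so x7 = False.
The clause (x5) is unit, so x5 = True.
Now (¬x5) is unsatisfied and unit — conflict.
Both values of x4 lead to a conflict.

UNSATISFIABLE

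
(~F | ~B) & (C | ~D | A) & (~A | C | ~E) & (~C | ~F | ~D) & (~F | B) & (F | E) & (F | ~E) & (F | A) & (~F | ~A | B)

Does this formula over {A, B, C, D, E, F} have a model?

No

Branch on F: set F = 0.
(E) alone gives E = 1.
That conflicts with the unit clause (~E).
That branch fails; take F = 1 instead.
(~B) alone gives B = 0.
That conflicts with the unit clause (B).
Neither F = 1 nor F = 0 works.
No assignment satisfies every clause.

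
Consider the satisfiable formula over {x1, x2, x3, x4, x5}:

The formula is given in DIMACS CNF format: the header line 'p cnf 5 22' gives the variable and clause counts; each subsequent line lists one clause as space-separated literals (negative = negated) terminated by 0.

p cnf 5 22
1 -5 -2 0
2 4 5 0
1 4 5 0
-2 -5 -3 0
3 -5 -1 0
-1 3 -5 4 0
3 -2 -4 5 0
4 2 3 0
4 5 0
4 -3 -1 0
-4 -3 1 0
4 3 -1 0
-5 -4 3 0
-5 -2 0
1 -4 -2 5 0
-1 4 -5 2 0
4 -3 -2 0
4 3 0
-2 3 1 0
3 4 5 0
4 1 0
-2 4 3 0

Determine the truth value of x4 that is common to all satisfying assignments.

True

Suppose x4 = False.
From the singleton clause (x5), x5 = True.
From the singleton clause (¬x2), x2 = False.
From the singleton clause (x3), x3 = True.
From the singleton clause (¬x1), x1 = False.
That conflicts with the unit clause (x1).
So every satisfying assignment has x4 = True.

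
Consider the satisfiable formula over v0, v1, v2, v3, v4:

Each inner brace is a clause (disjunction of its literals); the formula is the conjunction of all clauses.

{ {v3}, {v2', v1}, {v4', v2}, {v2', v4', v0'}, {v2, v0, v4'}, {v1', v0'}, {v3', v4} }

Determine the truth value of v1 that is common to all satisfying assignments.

True

Suppose v1 = 0.
(v3) alone gives v3 = 1.
(v2') alone gives v2 = 0.
(v4') alone gives v4 = 0.
Now (v4) is unsatisfied and unit — conflict.
So every satisfying assignment has v1 = True.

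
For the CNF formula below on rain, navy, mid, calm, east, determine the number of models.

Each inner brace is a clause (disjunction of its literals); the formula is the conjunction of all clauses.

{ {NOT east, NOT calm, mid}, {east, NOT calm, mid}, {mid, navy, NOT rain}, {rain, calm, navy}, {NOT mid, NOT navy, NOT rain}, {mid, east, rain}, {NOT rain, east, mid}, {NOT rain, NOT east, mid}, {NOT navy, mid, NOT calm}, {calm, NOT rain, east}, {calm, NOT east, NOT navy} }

There are 2^5 = 32 truth assignments over (rain, navy, mid, calm, east).
Split on calm. With calm = true, the clauses containing calm are satisfied and NOT calm drops from the rest; 6 of the 2^4 = 16 assignments to the other variables satisfy what remains.
With calm = false, by the same count on the reduced clause set, 2 assignments work.
(One model: rain=F, navy=F, mid=T, calm=T, east=F.)
Total: 6 + 2 = 8.

8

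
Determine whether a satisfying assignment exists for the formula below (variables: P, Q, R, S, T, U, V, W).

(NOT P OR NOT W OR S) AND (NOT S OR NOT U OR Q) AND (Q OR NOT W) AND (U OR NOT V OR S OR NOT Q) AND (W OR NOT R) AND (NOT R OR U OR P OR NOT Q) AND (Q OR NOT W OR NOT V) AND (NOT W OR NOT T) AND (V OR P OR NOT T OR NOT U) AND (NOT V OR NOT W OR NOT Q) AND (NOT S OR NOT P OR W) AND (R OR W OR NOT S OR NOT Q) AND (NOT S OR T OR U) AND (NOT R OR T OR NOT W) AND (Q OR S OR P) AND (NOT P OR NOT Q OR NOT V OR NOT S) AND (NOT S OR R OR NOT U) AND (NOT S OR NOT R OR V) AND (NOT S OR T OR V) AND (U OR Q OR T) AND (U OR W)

Case Q = false:
The clause (NOT W) is unit, so W = false.
The clause (NOT R) is unit, so R = false.
The clause (U) is unit, so U = true.
The clause (NOT S) is unit, so S = false.
The clause (P) is unit, so P = true.
Every clause is now satisfied; T, V are unconstrained.
A satisfying assignment: P: true,  Q: false,  R: false,  S: false,  T: true,  U: true,  V: true,  W: false.

Satisfiable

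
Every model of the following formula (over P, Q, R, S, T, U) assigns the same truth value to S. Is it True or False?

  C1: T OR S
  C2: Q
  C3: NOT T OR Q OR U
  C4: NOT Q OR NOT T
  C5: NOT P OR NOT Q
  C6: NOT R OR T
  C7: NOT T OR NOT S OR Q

Suppose S = false.
The clause (T) is unit, so T = true.
The clause (Q) is unit, so Q = true.
Now (NOT Q) is unsatisfied and unit — conflict.
So every satisfying assignment has S = True.

True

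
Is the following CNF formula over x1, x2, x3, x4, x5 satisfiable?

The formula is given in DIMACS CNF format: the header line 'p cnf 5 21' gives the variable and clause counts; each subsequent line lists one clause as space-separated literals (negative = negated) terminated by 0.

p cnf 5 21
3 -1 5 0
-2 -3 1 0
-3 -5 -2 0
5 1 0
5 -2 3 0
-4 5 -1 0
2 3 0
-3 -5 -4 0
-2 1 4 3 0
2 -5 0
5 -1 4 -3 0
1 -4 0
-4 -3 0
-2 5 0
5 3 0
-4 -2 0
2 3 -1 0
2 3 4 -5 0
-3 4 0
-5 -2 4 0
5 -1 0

No

Branch on x5: set x5 = True.
(x2) alone gives x2 = True.
(¬x3) alone gives x3 = False.
(¬x4) alone gives x4 = False.
But (x4) is also a unit clause — contradiction.
Backtrack on x5: now try x5 = False.
(x1) alone gives x1 = True.
But (¬x1) is also a unit clause — contradiction.
Either choice for x5 ends in contradiction.
No assignment satisfies every clause.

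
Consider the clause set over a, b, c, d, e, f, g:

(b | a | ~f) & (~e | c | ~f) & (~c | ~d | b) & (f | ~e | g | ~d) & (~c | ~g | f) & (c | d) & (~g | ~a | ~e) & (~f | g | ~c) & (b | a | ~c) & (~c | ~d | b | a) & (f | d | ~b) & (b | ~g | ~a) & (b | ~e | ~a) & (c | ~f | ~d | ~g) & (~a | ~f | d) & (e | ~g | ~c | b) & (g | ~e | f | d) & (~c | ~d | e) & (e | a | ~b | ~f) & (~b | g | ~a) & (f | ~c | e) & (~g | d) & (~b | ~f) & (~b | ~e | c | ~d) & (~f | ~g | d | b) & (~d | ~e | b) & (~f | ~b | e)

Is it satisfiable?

Suppose c = 0.
The clause (d) is unit, so d = 1.
Suppose e = 0.
Suppose f = 1.
The clause (~g) is unit, so g = 0.
The clause (~b) is unit, so b = 0.
The clause (a) is unit, so a = 1.
All clauses are satisfied.
A satisfying assignment: a ↦ 1; b ↦ 0; c ↦ 0; d ↦ 1; e ↦ 0; f ↦ 1; g ↦ 0.

Satisfiable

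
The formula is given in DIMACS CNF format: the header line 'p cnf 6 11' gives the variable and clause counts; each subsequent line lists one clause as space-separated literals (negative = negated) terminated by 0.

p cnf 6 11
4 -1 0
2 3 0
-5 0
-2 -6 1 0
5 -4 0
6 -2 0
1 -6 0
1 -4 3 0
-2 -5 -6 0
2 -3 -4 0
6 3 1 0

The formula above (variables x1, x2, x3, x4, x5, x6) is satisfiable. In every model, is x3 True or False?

True

Suppose x3 = False.
From the singleton clause (x2), x2 = True.
From the singleton clause (¬x5), x5 = False.
From the singleton clause (¬x4), x4 = False.
From the singleton clause (¬x1), x1 = False.
From the singleton clause (¬x6), x6 = False.
But (x6) is also a unit clause — contradiction.
So every satisfying assignment has x3 = True.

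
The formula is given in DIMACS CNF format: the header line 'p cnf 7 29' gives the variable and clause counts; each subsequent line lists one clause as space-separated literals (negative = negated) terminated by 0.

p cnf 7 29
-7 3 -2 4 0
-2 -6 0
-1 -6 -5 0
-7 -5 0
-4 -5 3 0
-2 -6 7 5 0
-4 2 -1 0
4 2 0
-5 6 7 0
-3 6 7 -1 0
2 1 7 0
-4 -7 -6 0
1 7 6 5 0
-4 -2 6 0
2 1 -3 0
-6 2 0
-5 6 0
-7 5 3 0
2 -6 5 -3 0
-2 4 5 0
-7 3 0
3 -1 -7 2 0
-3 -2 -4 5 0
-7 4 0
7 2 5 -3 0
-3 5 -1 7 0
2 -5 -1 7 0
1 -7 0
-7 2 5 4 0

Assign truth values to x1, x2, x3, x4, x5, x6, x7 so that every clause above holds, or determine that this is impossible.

Branch on x2: set x2 = False.
Unit clause (x4) forces x4 = True.
Unit clause (¬x1) forces x1 = False.
Unit clause (x7) forces x7 = True.
But (¬x7) is also a unit clause — contradiction.
That branch fails; take x2 = True instead.
Unit clause (¬x6) forces x6 = False.
Unit clause (¬x4) forces x4 = False.
Unit clause (¬x5) forces x5 = False.
But (x5) is also a unit clause — contradiction.
Either choice for x2 ends in contradiction.

UNSATISFIABLE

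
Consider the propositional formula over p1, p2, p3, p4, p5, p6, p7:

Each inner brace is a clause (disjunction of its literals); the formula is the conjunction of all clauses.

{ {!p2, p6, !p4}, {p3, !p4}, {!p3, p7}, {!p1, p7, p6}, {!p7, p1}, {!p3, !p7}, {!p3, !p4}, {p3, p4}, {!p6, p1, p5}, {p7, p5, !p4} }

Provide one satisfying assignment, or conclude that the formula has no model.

Suppose p3 = true.
(p7) alone gives p7 = true.
That conflicts with the unit clause (!p7).
Backtrack on p3: now try p3 = false.
(!p4) alone gives p4 = false.
That conflicts with the unit clause (p4).
Both values of p3 lead to a conflict.

UNSATISFIABLE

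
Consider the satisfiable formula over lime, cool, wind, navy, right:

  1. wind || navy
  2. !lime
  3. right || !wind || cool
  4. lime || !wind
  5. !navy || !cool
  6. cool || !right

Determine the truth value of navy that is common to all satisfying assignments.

True

Suppose navy = false.
Unit clause (wind) forces wind = true.
Unit clause (!lime) forces lime = false.
But (lime) is also a unit clause — contradiction.
So every satisfying assignment has navy = True.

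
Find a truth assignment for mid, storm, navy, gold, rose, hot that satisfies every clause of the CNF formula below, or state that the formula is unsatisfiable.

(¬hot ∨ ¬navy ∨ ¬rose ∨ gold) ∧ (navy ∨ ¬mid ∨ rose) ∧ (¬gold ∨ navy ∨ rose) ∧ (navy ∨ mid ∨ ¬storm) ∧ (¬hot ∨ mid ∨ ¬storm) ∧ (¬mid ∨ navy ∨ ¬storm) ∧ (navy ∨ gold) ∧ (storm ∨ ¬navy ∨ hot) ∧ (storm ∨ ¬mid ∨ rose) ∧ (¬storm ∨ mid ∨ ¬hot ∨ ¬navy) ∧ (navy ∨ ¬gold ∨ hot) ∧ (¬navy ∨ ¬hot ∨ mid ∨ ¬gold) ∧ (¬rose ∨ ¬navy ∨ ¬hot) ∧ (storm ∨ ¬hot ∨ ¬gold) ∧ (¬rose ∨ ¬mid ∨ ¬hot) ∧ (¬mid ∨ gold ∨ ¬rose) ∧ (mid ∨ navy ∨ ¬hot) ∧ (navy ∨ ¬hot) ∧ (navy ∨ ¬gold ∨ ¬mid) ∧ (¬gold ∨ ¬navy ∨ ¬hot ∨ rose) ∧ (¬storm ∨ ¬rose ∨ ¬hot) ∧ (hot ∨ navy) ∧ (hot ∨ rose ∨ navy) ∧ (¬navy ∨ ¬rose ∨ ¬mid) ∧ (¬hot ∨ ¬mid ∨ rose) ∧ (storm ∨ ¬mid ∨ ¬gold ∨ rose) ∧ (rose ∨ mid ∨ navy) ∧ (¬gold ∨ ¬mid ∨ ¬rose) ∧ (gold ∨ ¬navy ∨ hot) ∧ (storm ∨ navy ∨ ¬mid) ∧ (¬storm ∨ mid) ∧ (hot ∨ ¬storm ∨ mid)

mid=False, storm=False, navy=True, gold=False, rose=False, hot=True

Branch on navy: set navy = True.
Branch on storm: set storm = False.
(hot) alone gives hot = True.
(¬rose) alone gives rose = False.
(¬mid) alone gives mid = False.
(¬gold) alone gives gold = False.
All clauses are satisfied.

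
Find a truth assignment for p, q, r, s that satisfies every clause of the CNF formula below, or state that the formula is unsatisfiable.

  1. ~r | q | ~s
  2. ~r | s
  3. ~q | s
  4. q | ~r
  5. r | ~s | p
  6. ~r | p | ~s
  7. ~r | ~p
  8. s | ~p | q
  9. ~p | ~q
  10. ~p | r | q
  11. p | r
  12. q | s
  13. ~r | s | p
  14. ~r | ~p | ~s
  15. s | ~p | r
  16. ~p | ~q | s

Suppose r = 0.
Unit clause (p) forces p = 1.
Unit clause (~q) forces q = 0.
But (q) is also a unit clause — contradiction.
Backtrack on r: now try r = 1.
Unit clause (s) forces s = 1.
Unit clause (q) forces q = 1.
Unit clause (p) forces p = 1.
But (~p) is also a unit clause — contradiction.
Either choice for r ends in contradiction.

UNSATISFIABLE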